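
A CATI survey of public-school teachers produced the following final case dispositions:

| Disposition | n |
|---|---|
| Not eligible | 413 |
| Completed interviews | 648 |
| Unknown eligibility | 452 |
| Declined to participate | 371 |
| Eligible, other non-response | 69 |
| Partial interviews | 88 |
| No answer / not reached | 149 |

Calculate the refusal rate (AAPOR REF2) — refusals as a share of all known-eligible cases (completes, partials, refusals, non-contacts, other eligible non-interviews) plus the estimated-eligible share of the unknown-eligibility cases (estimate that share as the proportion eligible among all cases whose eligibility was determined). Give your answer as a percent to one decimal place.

22.2%

Top = 371
Known eligible = 648 + 88 + 371 + 149 + 69 = 1325
e = 1325 / (1325 + 413) = 1325 / 1738 = 0.7624
Estimated eligible among unknowns = 0.7624 × 452 = 344.60
Denominator = 1325 + 344.60 = 1669.60
REF2 = 371 / 1669.60 = 0.2222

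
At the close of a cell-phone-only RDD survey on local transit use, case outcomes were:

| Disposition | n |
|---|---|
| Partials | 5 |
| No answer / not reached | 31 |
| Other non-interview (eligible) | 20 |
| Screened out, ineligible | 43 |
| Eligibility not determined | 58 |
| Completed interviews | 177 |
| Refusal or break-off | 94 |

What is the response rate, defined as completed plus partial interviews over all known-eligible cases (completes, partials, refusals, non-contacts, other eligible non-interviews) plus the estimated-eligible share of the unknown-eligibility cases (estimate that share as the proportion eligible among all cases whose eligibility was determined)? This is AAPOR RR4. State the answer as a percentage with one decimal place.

Num: 177 + 5 = 182
Determined eligible: 177 + 5 + 94 + 31 + 20 = 327
e = 327 / (327 + 43) = 327 / 370 = 0.8838
Estimated eligible among unknowns: 0.8838 × 58 = 51.26
Denominator: 327 + 51.26 = 378.26
RR4 = 182 / 378.26 = 0.4812

48.1%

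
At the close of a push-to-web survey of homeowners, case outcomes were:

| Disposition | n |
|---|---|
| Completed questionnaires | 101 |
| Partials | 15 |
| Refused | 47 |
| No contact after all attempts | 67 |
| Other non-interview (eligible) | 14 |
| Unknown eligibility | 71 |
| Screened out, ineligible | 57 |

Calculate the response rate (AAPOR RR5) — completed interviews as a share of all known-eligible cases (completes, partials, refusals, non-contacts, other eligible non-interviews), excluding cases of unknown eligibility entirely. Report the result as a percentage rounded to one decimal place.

41.4%

Top = 101
Base = 101 + 15 + 47 + 67 + 14 = 244
RR5 = 101 / 244 = 0.4139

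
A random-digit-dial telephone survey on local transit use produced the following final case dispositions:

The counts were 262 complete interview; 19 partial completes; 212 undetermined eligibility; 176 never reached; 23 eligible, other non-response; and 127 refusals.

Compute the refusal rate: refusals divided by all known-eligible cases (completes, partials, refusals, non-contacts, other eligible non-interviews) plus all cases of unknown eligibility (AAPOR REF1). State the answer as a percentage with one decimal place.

15.5%

Num = 127
Base = 262 + 19 + 127 + 176 + 23 + 212 = 819
REF1 = 127 / 819 = 0.1551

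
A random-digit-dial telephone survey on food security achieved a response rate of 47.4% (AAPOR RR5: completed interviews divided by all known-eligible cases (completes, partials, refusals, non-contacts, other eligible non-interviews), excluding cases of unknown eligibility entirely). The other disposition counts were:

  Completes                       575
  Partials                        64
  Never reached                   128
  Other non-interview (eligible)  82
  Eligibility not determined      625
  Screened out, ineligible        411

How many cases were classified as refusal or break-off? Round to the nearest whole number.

RR5 = 575 / D = 0.474
D = 575 / 0.474 = 1213.1
Rest of base = 849
refusal or break-off = 1213.1 − 849 ≈ 364

364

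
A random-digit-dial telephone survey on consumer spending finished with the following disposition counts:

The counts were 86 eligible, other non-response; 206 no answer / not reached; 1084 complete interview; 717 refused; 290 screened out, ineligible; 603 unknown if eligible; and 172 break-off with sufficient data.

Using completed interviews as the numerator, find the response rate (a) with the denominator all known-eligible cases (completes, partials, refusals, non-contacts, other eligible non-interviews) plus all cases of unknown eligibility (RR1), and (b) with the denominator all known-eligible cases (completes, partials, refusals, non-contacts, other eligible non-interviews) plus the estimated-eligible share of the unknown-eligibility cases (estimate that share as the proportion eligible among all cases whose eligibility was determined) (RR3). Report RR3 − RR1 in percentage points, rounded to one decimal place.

Top = 1084
Base = 1084 + 172 + 717 + 206 + 86 + 603 = 2868
RR1 = 1084 / 2868 = 0.3780
Eligible (known) = 1084 + 172 + 717 + 206 + 86 = 2265
e = 2265 / (2265 + 290) = 2265 / 2555 = 0.8865
Estimated eligible among unknowns = 0.8865 × 603 = 534.56
Base = 2265 + 534.56 = 2799.56
RR3 = 1084 / 2799.56 = 0.3872
Difference = 38.72 − 37.80 = 0.92 percentage points

0.9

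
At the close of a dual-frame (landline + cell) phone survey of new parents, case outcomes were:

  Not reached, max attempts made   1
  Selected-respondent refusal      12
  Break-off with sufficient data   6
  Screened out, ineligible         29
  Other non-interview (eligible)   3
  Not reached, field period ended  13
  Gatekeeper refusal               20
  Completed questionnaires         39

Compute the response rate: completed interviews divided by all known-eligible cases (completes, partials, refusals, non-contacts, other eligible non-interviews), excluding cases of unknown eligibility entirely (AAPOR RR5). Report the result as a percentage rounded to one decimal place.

41.5%

Refusal or break-off = 20 + 12 = 32
Never reached = 13 + 1 = 14
Num: 39
Denominator: 39 + 6 + 32 + 14 + 3 = 94
RR5 = 39 / 94 = 0.4149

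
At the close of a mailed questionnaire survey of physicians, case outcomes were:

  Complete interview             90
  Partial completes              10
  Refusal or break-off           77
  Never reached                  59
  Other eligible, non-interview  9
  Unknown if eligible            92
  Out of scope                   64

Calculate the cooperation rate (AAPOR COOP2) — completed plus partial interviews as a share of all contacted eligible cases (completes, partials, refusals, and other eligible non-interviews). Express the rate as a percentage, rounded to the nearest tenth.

Numerator = 90 + 10 = 100
Denominator = 90 + 10 + 77 + 9 = 186
COOP2 = 100 / 186 = 0.5376

53.8%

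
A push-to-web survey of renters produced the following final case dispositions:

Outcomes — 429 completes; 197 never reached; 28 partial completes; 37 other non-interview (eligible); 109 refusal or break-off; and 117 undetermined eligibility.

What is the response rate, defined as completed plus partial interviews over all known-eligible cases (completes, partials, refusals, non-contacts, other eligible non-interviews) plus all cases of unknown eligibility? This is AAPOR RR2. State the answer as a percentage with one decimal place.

Num = 429 + 28 = 457
Base = 429 + 28 + 109 + 197 + 37 + 117 = 917
RR2 = 457 / 917 = 0.4984

49.8%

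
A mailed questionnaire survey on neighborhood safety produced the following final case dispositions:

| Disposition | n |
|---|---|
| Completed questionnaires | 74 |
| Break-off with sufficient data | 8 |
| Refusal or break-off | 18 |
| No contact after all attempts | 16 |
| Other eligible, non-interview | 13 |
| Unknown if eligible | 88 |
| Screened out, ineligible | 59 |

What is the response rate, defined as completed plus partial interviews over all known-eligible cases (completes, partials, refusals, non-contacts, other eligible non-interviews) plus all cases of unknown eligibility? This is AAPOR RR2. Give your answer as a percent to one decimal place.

Numerator = 74 + 8 = 82
Base = 74 + 8 + 18 + 16 + 13 + 88 = 217
RR2 = 82 / 217 = 0.3779

37.8%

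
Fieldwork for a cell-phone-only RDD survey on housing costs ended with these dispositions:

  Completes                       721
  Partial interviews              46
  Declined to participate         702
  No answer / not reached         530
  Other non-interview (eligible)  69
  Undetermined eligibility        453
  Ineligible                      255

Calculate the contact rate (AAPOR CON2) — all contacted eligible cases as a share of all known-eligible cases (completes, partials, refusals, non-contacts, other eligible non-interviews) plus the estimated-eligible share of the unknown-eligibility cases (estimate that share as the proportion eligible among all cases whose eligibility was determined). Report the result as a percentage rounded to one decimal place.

62.2%

Num: 721 + 46 + 702 + 69 = 1538
Known eligible: 721 + 46 + 702 + 530 + 69 = 2068
e = 2068 / (2068 + 255) = 2068 / 2323 = 0.8902
e × U: 0.8902 × 453 = 403.26
Denom: 2068 + 403.26 = 2471.26
CON2 = 1538 / 2471.26 = 0.6224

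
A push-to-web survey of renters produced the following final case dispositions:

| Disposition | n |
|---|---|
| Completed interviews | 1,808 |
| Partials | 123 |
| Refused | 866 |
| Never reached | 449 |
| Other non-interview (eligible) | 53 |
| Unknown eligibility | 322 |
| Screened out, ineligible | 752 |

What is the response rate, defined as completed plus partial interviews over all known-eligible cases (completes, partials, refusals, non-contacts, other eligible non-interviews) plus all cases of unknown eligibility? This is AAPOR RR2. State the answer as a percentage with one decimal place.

Top = 1808 + 123 = 1931
Denominator = 1808 + 123 + 866 + 449 + 53 + 322 = 3621
RR2 = 1931 / 3621 = 0.5333

53.3%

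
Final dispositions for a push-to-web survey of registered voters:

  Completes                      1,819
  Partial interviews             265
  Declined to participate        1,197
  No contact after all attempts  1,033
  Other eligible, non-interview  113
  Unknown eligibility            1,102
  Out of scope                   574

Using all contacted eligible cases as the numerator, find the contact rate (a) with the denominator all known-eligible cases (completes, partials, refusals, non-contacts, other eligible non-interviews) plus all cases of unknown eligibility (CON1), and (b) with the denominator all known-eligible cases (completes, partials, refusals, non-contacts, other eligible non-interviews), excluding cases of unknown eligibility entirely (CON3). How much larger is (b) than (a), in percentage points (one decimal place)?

15.3

Numerator = 1819 + 265 + 1197 + 113 = 3394
Denom = 1819 + 265 + 1197 + 1033 + 113 + 1102 = 5529
CON1 = 3394 / 5529 = 0.6139
Denom = 1819 + 265 + 1197 + 1033 + 113 = 4427
CON3 = 3394 / 4427 = 0.7667
Difference = 76.67 − 61.39 = 15.28 percentage points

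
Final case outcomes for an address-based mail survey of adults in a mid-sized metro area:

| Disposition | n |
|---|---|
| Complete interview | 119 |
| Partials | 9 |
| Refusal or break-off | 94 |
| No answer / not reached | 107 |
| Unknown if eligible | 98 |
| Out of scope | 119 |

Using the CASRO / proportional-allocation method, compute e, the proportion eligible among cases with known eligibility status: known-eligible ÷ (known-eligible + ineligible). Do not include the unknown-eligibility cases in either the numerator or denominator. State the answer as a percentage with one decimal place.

Eligible (known) = 119 + 9 + 94 + 107 = 329
e = 329 / (329 + 119) = 329 / 448 = 0.7344

73.4%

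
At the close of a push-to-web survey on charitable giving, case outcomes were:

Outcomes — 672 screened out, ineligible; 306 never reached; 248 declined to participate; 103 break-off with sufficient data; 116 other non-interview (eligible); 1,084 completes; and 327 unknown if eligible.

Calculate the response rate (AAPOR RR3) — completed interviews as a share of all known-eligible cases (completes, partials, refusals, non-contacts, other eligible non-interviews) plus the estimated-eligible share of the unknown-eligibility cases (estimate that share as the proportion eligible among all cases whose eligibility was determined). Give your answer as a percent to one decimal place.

Top: 1084
Known eligible: 1084 + 103 + 248 + 306 + 116 = 1857
e = 1857 / (1857 + 672) = 1857 / 2529 = 0.7343
Eligible share of unknowns: 0.7343 × 327 = 240.12
Base: 1857 + 240.12 = 2097.12
RR3 = 1084 / 2097.12 = 0.5169

51.7%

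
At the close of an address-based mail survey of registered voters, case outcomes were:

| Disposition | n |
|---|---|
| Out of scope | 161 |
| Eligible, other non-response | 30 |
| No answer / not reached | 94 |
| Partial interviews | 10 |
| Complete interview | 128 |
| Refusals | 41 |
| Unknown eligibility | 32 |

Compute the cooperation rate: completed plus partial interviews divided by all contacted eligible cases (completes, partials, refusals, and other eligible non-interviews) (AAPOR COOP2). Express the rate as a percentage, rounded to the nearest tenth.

Num = 128 + 10 = 138
Denominator = 128 + 10 + 41 + 30 = 209
COOP2 = 138 / 209 = 0.6603

66.0%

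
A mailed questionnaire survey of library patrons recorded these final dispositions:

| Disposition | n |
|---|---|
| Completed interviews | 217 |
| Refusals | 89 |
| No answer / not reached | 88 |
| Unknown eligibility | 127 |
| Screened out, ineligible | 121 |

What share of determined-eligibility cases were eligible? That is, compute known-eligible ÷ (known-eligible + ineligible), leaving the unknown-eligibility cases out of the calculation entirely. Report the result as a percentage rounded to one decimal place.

Eligible (known): 217 + 89 + 88 = 394
e = 394 / (394 + 121) = 394 / 515 = 0.7650

76.5%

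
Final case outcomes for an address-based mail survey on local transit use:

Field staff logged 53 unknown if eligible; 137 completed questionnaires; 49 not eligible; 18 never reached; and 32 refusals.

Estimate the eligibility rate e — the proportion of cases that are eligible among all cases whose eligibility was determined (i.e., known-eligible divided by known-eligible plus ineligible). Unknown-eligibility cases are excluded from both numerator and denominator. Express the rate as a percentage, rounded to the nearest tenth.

79.2%

Known eligible → 137 + 32 + 18 = 187
e = 187 / (187 + 49) = 187 / 236 = 0.7924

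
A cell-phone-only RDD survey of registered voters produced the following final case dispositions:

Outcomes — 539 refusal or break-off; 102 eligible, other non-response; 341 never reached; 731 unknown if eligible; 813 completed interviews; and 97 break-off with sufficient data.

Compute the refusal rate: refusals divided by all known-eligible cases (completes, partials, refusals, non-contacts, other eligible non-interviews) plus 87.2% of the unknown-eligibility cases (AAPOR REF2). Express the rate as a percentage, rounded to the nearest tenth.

Num = 539
Determined eligible = 813 + 97 + 539 + 341 + 102 = 1892
Estimated eligible among unknowns = 0.8720 × 731 = 637.43
Base = 1892 + 637.43 = 2529.43
REF2 = 539 / 2529.43 = 0.2131

21.3%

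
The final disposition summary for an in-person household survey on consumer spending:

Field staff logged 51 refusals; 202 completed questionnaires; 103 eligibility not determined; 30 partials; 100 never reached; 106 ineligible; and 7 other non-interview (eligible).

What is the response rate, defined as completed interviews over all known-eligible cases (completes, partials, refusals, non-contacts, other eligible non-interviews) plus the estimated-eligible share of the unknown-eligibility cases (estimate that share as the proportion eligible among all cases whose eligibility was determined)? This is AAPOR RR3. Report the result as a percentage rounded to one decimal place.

42.9%

Num: 202
Eligible (known): 202 + 30 + 51 + 100 + 7 = 390
e = 390 / (390 + 106) = 390 / 496 = 0.7863
Eligible share of unknowns: 0.7863 × 103 = 80.99
Denom: 390 + 80.99 = 470.99
RR3 = 202 / 470.99 = 0.4289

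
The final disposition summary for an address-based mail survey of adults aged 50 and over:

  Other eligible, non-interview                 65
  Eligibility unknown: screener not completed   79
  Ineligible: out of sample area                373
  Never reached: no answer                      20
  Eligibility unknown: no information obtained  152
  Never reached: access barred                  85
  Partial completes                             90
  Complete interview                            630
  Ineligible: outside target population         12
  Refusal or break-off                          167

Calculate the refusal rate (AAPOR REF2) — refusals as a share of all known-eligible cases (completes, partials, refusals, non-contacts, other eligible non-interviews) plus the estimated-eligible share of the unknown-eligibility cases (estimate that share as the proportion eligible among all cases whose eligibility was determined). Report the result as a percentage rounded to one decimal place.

No contact after all attempts = 20 + 85 = 105
Unknown if eligible = 79 + 152 = 231
Out of scope = 12 + 373 = 385
Top → 167
Determined eligible → 630 + 90 + 167 + 105 + 65 = 1057
e = 1057 / (1057 + 385) = 1057 / 1442 = 0.7330
Eligible share of unknowns → 0.7330 × 231 = 169.32
Denom → 1057 + 169.32 = 1226.32
REF2 = 167 / 1226.32 = 0.1362

13.6%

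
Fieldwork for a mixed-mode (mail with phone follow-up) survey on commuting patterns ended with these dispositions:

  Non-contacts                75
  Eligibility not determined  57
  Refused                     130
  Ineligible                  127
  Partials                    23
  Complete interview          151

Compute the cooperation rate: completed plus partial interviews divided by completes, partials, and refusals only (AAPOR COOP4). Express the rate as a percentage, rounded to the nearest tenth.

Numerator → 151 + 23 = 174
Denominator → 151 + 23 + 130 = 304
COOP4 = 174 / 304 = 0.5724

57.2%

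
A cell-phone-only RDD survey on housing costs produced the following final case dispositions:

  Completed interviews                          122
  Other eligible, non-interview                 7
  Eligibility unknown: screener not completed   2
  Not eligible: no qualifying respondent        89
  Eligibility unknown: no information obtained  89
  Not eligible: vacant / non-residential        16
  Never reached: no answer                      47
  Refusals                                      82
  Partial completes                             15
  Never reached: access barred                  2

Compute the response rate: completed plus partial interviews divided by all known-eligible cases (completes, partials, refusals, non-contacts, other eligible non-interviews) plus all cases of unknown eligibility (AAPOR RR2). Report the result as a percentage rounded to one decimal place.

37.4%

No answer / not reached = 47 + 2 = 49
Eligibility not determined = 2 + 89 = 91
Screened out, ineligible = 89 + 16 = 105
Numerator = 122 + 15 = 137
Denom = 122 + 15 + 82 + 49 + 7 + 91 = 366
RR2 = 137 / 366 = 0.3743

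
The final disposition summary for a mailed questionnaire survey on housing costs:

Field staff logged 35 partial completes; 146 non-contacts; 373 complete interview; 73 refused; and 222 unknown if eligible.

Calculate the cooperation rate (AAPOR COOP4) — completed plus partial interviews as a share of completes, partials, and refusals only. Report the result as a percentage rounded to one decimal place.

Numerator = 373 + 35 = 408
Denominator = 373 + 35 + 73 = 481
COOP4 = 408 / 481 = 0.8482

84.8%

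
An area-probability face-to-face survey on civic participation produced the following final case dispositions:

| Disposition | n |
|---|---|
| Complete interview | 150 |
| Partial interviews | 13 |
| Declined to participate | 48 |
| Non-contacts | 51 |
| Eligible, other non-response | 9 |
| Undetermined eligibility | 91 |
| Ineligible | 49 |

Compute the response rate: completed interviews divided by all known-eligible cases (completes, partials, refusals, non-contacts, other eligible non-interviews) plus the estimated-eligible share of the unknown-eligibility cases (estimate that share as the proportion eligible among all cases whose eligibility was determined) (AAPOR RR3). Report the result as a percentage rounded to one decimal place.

43.1%

Top = 150
Known eligible = 150 + 13 + 48 + 51 + 9 = 271
e = 271 / (271 + 49) = 271 / 320 = 0.8469
Eligible share of unknowns = 0.8469 × 91 = 77.07
Base = 271 + 77.07 = 348.07
RR3 = 150 / 348.07 = 0.4309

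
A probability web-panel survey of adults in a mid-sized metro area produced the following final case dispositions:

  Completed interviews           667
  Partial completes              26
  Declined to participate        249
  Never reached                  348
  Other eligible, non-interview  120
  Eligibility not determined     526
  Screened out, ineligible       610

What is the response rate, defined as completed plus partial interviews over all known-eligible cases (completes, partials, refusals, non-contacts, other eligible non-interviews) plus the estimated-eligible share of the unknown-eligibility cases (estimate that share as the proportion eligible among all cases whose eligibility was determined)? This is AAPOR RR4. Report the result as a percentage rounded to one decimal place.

39.0%

Numerator = 667 + 26 = 693
Eligible (known) = 667 + 26 + 249 + 348 + 120 = 1410
e = 1410 / (1410 + 610) = 1410 / 2020 = 0.6980
Estimated eligible among unknowns = 0.6980 × 526 = 367.15
Denom = 1410 + 367.15 = 1777.15
RR4 = 693 / 1777.15 = 0.3900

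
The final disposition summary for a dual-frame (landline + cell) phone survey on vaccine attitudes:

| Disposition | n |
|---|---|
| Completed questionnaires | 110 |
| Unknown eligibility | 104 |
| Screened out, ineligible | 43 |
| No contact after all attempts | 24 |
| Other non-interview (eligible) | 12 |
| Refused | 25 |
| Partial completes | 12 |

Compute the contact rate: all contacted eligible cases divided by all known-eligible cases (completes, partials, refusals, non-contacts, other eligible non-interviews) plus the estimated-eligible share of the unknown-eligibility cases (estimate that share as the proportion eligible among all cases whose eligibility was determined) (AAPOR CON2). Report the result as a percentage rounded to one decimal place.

Numerator: 110 + 12 + 25 + 12 = 159
Eligible (known): 110 + 12 + 25 + 24 + 12 = 183
e = 183 / (183 + 43) = 183 / 226 = 0.8097
Eligible share of unknowns: 0.8097 × 104 = 84.21
Denominator: 183 + 84.21 = 267.21
CON2 = 159 / 267.21 = 0.5950

59.5%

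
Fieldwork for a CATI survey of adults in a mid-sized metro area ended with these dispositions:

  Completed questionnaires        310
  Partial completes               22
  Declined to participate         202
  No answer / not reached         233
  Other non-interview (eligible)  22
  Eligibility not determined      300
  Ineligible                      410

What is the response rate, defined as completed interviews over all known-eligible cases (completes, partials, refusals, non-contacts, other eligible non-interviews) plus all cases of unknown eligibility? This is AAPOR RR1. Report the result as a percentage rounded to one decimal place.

Top = 310
Denom = 310 + 22 + 202 + 233 + 22 + 300 = 1089
RR1 = 310 / 1089 = 0.2847

28.5%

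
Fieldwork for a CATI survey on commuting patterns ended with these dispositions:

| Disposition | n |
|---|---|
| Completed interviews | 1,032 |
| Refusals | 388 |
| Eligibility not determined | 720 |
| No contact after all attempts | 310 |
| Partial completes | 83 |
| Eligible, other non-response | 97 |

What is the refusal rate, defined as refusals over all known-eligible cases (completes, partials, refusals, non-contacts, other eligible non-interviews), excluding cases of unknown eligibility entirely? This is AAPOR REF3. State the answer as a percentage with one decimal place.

Num → 388
Denom → 1032 + 83 + 388 + 310 + 97 = 1910
REF3 = 388 / 1910 = 0.2031

20.3%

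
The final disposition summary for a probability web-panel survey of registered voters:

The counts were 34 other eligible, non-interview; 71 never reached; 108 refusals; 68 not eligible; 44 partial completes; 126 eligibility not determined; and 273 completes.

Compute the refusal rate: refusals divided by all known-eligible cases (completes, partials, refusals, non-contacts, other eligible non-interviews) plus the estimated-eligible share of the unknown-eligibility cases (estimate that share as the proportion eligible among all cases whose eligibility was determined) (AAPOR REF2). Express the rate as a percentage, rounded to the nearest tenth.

Num: 108
Known eligible: 273 + 44 + 108 + 71 + 34 = 530
e = 530 / (530 + 68) = 530 / 598 = 0.8863
e × U: 0.8863 × 126 = 111.67
Base: 530 + 111.67 = 641.67
REF2 = 108 / 641.67 = 0.1683

16.8%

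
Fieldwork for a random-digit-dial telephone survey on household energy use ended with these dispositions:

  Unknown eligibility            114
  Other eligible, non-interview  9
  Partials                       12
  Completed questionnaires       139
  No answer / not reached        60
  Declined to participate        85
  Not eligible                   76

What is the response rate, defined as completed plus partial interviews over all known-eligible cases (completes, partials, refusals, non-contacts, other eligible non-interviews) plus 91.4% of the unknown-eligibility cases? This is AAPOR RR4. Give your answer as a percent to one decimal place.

Top: 139 + 12 = 151
Determined eligible: 139 + 12 + 85 + 60 + 9 = 305
e × U: 0.9140 × 114 = 104.20
Denom: 305 + 104.20 = 409.20
RR4 = 151 / 409.20 = 0.3690

36.9%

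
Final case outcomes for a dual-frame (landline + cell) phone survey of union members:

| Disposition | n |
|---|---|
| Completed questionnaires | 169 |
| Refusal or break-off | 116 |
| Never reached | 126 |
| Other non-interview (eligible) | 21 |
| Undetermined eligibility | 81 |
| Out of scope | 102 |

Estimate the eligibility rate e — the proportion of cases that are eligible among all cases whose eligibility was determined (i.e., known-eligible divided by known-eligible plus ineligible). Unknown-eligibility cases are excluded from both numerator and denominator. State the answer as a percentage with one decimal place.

Eligible (known) → 169 + 116 + 126 + 21 = 432
e = 432 / (432 + 102) = 432 / 534 = 0.8090

80.9%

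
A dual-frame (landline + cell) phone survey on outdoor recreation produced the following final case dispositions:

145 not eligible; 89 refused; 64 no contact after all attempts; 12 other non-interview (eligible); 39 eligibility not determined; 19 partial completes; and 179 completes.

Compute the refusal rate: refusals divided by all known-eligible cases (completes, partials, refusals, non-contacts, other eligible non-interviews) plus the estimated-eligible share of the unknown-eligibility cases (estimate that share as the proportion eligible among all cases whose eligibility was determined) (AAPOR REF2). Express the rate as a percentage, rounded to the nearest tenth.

22.8%

Numerator = 89
Eligible (known) = 179 + 19 + 89 + 64 + 12 = 363
e = 363 / (363 + 145) = 363 / 508 = 0.7146
Estimated eligible among unknowns = 0.7146 × 39 = 27.87
Denom = 363 + 27.87 = 390.87
REF2 = 89 / 390.87 = 0.2277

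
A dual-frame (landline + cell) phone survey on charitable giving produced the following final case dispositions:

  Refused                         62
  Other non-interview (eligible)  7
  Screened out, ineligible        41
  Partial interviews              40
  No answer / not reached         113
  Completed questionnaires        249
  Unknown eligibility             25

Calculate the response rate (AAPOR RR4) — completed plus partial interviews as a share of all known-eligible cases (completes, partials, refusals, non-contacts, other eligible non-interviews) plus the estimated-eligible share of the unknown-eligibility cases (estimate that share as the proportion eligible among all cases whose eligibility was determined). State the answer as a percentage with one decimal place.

58.5%

Num → 249 + 40 = 289
Known eligible → 249 + 40 + 62 + 113 + 7 = 471
e = 471 / (471 + 41) = 471 / 512 = 0.9199
Eligible share of unknowns → 0.9199 × 25 = 23.00
Base → 471 + 23.00 = 494.00
RR4 = 289 / 494.00 = 0.5850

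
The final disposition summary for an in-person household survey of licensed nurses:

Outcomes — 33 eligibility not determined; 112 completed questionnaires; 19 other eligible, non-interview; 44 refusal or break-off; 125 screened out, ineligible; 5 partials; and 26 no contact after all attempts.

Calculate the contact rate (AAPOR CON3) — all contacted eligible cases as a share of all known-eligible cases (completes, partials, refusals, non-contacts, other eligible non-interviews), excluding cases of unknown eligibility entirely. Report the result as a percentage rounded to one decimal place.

87.4%

Num = 112 + 5 + 44 + 19 = 180
Base = 112 + 5 + 44 + 26 + 19 = 206
CON3 = 180 / 206 = 0.8738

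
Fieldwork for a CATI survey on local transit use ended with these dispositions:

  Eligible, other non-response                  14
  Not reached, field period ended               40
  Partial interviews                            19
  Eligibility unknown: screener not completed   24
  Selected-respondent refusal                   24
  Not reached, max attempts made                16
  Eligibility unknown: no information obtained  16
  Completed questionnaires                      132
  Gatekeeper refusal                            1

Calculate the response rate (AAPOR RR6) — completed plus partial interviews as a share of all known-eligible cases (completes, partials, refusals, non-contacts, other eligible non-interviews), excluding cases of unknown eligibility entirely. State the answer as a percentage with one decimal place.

61.4%

Declined to participate = 1 + 24 = 25
Non-contacts = 40 + 16 = 56
Eligibility not determined = 24 + 16 = 40
Num → 132 + 19 = 151
Denominator → 132 + 19 + 25 + 56 + 14 = 246
RR6 = 151 / 246 = 0.6138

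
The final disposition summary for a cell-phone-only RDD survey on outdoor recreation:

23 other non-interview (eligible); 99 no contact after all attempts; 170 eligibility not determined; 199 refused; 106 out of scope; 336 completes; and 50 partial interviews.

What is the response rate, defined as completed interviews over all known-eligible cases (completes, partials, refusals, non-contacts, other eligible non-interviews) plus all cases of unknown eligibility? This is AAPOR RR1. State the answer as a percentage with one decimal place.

38.3%

Numerator = 336
Denom = 336 + 50 + 199 + 99 + 23 + 170 = 877
RR1 = 336 / 877 = 0.3831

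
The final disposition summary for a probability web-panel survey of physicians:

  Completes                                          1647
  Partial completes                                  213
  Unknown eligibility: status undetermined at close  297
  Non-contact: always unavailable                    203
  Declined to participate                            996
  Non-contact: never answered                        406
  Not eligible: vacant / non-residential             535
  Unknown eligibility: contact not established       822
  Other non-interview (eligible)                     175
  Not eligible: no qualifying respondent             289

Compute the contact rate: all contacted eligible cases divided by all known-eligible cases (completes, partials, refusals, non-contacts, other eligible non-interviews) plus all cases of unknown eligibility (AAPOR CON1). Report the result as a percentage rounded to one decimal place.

63.7%

Non-contacts = 406 + 203 = 609
Undetermined eligibility = 822 + 297 = 1119
Not eligible = 289 + 535 = 824
Num → 1647 + 213 + 996 + 175 = 3031
Denom → 1647 + 213 + 996 + 609 + 175 + 1119 = 4759
CON1 = 3031 / 4759 = 0.6369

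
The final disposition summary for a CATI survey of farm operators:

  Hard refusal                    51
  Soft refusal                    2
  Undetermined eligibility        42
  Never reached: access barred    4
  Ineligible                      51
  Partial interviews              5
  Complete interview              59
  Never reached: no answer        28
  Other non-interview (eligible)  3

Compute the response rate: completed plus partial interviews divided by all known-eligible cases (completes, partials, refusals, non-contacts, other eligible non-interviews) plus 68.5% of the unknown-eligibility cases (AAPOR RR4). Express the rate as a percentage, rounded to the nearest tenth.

35.4%

Refusals = 51 + 2 = 53
Never reached = 28 + 4 = 32
Top → 59 + 5 = 64
Known eligible → 59 + 5 + 53 + 32 + 3 = 152
Estimated eligible among unknowns → 0.6850 × 42 = 28.77
Denominator → 152 + 28.77 = 180.77
RR4 = 64 / 180.77 = 0.3540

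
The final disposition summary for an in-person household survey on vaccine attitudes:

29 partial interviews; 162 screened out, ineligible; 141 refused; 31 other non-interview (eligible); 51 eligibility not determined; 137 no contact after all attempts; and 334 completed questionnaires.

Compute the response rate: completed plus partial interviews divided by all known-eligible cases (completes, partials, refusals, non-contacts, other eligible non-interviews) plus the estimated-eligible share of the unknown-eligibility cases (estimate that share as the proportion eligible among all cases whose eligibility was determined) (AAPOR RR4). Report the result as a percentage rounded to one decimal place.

Num = 334 + 29 = 363
Known eligible = 334 + 29 + 141 + 137 + 31 = 672
e = 672 / (672 + 162) = 672 / 834 = 0.8058
Eligible share of unknowns = 0.8058 × 51 = 41.10
Base = 672 + 41.10 = 713.10
RR4 = 363 / 713.10 = 0.5090

50.9%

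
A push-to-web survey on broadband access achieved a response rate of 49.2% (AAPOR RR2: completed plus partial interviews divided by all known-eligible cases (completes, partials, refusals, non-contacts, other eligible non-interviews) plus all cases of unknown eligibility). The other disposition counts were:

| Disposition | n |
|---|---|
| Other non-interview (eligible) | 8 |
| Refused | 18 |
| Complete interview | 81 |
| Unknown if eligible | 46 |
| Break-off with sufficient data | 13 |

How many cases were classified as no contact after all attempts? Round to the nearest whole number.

Top = 81 + 13 = 94
RR2 = 94 / D = 0.492
D = 94 / 0.492 = 191.1
Remaining denominator categories sum to 166
no contact after all attempts = 191.1 − 166 ≈ 25

25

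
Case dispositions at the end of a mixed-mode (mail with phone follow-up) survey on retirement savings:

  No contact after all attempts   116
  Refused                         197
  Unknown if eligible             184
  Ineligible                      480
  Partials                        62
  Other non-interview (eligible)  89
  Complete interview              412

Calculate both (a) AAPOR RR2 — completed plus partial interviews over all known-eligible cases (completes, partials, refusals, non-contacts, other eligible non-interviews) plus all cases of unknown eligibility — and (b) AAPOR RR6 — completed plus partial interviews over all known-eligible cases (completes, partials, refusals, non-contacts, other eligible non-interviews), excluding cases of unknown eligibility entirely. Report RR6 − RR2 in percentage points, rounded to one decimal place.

9.4

Top = 412 + 62 = 474
Base = 412 + 62 + 197 + 116 + 89 + 184 = 1060
RR2 = 474 / 1060 = 0.4472
Base = 412 + 62 + 197 + 116 + 89 = 876
RR6 = 474 / 876 = 0.5411
Difference = 54.11 − 44.72 = 9.39 percentage points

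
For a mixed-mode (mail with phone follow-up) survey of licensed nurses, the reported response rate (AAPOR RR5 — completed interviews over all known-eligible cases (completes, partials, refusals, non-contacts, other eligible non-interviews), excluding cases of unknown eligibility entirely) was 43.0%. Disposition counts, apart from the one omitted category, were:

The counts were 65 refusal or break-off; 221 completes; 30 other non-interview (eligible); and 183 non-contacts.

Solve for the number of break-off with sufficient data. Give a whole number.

15

RR5 = 221 / D = 0.430
D = 221 / 0.430 = 514.0
Rest of base = 499
break-off with sufficient data = 514.0 − 499 ≈ 15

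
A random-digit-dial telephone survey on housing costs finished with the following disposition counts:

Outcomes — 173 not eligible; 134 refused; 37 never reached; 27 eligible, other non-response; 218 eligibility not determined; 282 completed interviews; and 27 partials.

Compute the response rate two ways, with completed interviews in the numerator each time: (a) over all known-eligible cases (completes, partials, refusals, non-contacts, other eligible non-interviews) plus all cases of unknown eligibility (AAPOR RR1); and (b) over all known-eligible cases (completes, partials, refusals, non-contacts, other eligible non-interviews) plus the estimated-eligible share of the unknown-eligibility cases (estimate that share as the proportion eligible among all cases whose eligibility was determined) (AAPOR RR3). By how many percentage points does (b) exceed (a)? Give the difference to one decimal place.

Top: 282
Denominator: 282 + 27 + 134 + 37 + 27 + 218 = 725
RR1 = 282 / 725 = 0.3890
Known eligible: 282 + 27 + 134 + 37 + 27 = 507
e = 507 / (507 + 173) = 507 / 680 = 0.7456
Eligible share of unknowns: 0.7456 × 218 = 162.54
Denominator: 507 + 162.54 = 669.54
RR3 = 282 / 669.54 = 0.4212
Difference = 42.12 − 38.90 = 3.22 percentage points

3.2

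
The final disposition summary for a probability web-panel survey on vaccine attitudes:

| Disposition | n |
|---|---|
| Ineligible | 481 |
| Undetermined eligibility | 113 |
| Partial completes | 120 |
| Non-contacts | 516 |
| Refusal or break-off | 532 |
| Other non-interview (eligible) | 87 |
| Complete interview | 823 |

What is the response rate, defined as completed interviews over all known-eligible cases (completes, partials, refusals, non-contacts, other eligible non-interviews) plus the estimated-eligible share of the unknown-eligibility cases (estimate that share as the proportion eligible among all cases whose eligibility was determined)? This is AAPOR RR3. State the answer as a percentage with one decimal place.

37.9%

Top → 823
Known eligible → 823 + 120 + 532 + 516 + 87 = 2078
e = 2078 / (2078 + 481) = 2078 / 2559 = 0.8120
Estimated eligible among unknowns → 0.8120 × 113 = 91.76
Denominator → 2078 + 91.76 = 2169.76
RR3 = 823 / 2169.76 = 0.3793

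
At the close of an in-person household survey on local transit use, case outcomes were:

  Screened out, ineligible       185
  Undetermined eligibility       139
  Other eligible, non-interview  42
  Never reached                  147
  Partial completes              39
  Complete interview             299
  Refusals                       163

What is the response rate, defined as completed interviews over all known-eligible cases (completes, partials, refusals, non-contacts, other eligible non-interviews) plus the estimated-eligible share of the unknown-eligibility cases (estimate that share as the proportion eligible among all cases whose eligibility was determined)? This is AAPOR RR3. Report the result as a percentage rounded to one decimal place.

Top = 299
Eligible (known) = 299 + 39 + 163 + 147 + 42 = 690
e = 690 / (690 + 185) = 690 / 875 = 0.7886
e × U = 0.7886 × 139 = 109.62
Base = 690 + 109.62 = 799.62
RR3 = 299 / 799.62 = 0.3739

37.4%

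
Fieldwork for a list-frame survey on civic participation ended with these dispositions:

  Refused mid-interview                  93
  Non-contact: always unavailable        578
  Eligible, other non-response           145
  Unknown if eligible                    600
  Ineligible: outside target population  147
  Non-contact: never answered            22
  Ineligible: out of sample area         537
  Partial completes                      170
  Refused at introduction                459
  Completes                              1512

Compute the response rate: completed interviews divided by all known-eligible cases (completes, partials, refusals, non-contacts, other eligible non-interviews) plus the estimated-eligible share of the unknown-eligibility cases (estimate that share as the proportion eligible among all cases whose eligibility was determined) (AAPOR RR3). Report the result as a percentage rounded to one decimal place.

43.6%

Refusal or break-off = 459 + 93 = 552
No answer / not reached = 22 + 578 = 600
Screened out, ineligible = 147 + 537 = 684
Top: 1512
Determined eligible: 1512 + 170 + 552 + 600 + 145 = 2979
e = 2979 / (2979 + 684) = 2979 / 3663 = 0.8133
e × U: 0.8133 × 600 = 487.98
Denominator: 2979 + 487.98 = 3466.98
RR3 = 1512 / 3466.98 = 0.4361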